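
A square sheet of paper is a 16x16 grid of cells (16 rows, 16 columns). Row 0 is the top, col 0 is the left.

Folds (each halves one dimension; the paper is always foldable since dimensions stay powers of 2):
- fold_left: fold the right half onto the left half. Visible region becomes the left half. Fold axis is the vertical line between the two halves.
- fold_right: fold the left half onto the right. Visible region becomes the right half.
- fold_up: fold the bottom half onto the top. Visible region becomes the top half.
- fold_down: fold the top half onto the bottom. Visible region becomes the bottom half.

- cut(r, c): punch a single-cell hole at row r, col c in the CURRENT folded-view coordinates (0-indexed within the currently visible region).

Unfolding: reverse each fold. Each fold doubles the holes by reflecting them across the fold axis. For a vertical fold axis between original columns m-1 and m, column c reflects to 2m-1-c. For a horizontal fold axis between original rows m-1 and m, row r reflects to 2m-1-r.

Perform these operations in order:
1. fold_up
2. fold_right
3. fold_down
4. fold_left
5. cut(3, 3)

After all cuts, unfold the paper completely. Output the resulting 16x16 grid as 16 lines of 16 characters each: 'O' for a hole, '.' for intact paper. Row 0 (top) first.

Op 1 fold_up: fold axis h@8; visible region now rows[0,8) x cols[0,16) = 8x16
Op 2 fold_right: fold axis v@8; visible region now rows[0,8) x cols[8,16) = 8x8
Op 3 fold_down: fold axis h@4; visible region now rows[4,8) x cols[8,16) = 4x8
Op 4 fold_left: fold axis v@12; visible region now rows[4,8) x cols[8,12) = 4x4
Op 5 cut(3, 3): punch at orig (7,11); cuts so far [(7, 11)]; region rows[4,8) x cols[8,12) = 4x4
Unfold 1 (reflect across v@12): 2 holes -> [(7, 11), (7, 12)]
Unfold 2 (reflect across h@4): 4 holes -> [(0, 11), (0, 12), (7, 11), (7, 12)]
Unfold 3 (reflect across v@8): 8 holes -> [(0, 3), (0, 4), (0, 11), (0, 12), (7, 3), (7, 4), (7, 11), (7, 12)]
Unfold 4 (reflect across h@8): 16 holes -> [(0, 3), (0, 4), (0, 11), (0, 12), (7, 3), (7, 4), (7, 11), (7, 12), (8, 3), (8, 4), (8, 11), (8, 12), (15, 3), (15, 4), (15, 11), (15, 12)]

Answer: ...OO......OO...
................
................
................
................
................
................
...OO......OO...
...OO......OO...
................
................
................
................
................
................
...OO......OO...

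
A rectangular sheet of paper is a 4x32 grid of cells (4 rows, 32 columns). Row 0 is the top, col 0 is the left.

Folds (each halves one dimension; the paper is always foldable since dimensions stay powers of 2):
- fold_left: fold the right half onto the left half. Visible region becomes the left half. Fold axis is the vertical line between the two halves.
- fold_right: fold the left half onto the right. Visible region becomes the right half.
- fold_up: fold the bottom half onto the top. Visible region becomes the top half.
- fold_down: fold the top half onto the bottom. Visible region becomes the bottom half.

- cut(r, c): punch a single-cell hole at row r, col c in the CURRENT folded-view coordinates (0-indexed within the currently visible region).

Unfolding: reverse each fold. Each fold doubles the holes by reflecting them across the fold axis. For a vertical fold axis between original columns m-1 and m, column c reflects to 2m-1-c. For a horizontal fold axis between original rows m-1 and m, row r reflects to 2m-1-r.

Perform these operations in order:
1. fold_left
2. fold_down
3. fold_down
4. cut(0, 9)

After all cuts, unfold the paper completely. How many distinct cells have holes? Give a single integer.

Answer: 8

Derivation:
Op 1 fold_left: fold axis v@16; visible region now rows[0,4) x cols[0,16) = 4x16
Op 2 fold_down: fold axis h@2; visible region now rows[2,4) x cols[0,16) = 2x16
Op 3 fold_down: fold axis h@3; visible region now rows[3,4) x cols[0,16) = 1x16
Op 4 cut(0, 9): punch at orig (3,9); cuts so far [(3, 9)]; region rows[3,4) x cols[0,16) = 1x16
Unfold 1 (reflect across h@3): 2 holes -> [(2, 9), (3, 9)]
Unfold 2 (reflect across h@2): 4 holes -> [(0, 9), (1, 9), (2, 9), (3, 9)]
Unfold 3 (reflect across v@16): 8 holes -> [(0, 9), (0, 22), (1, 9), (1, 22), (2, 9), (2, 22), (3, 9), (3, 22)]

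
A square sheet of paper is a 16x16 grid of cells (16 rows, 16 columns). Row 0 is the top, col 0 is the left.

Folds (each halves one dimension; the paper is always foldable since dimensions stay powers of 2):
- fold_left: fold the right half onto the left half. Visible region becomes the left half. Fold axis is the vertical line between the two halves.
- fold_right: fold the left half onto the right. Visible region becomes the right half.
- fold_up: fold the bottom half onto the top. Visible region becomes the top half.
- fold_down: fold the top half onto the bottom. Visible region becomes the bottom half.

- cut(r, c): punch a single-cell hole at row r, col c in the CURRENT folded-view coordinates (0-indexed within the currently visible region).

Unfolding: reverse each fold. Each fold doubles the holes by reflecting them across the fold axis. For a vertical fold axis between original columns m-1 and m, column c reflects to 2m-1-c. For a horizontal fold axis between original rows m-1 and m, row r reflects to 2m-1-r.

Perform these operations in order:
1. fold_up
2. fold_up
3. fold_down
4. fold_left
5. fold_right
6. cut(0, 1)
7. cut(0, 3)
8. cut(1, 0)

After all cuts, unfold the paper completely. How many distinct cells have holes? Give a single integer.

Op 1 fold_up: fold axis h@8; visible region now rows[0,8) x cols[0,16) = 8x16
Op 2 fold_up: fold axis h@4; visible region now rows[0,4) x cols[0,16) = 4x16
Op 3 fold_down: fold axis h@2; visible region now rows[2,4) x cols[0,16) = 2x16
Op 4 fold_left: fold axis v@8; visible region now rows[2,4) x cols[0,8) = 2x8
Op 5 fold_right: fold axis v@4; visible region now rows[2,4) x cols[4,8) = 2x4
Op 6 cut(0, 1): punch at orig (2,5); cuts so far [(2, 5)]; region rows[2,4) x cols[4,8) = 2x4
Op 7 cut(0, 3): punch at orig (2,7); cuts so far [(2, 5), (2, 7)]; region rows[2,4) x cols[4,8) = 2x4
Op 8 cut(1, 0): punch at orig (3,4); cuts so far [(2, 5), (2, 7), (3, 4)]; region rows[2,4) x cols[4,8) = 2x4
Unfold 1 (reflect across v@4): 6 holes -> [(2, 0), (2, 2), (2, 5), (2, 7), (3, 3), (3, 4)]
Unfold 2 (reflect across v@8): 12 holes -> [(2, 0), (2, 2), (2, 5), (2, 7), (2, 8), (2, 10), (2, 13), (2, 15), (3, 3), (3, 4), (3, 11), (3, 12)]
Unfold 3 (reflect across h@2): 24 holes -> [(0, 3), (0, 4), (0, 11), (0, 12), (1, 0), (1, 2), (1, 5), (1, 7), (1, 8), (1, 10), (1, 13), (1, 15), (2, 0), (2, 2), (2, 5), (2, 7), (2, 8), (2, 10), (2, 13), (2, 15), (3, 3), (3, 4), (3, 11), (3, 12)]
Unfold 4 (reflect across h@4): 48 holes -> [(0, 3), (0, 4), (0, 11), (0, 12), (1, 0), (1, 2), (1, 5), (1, 7), (1, 8), (1, 10), (1, 13), (1, 15), (2, 0), (2, 2), (2, 5), (2, 7), (2, 8), (2, 10), (2, 13), (2, 15), (3, 3), (3, 4), (3, 11), (3, 12), (4, 3), (4, 4), (4, 11), (4, 12), (5, 0), (5, 2), (5, 5), (5, 7), (5, 8), (5, 10), (5, 13), (5, 15), (6, 0), (6, 2), (6, 5), (6, 7), (6, 8), (6, 10), (6, 13), (6, 15), (7, 3), (7, 4), (7, 11), (7, 12)]
Unfold 5 (reflect across h@8): 96 holes -> [(0, 3), (0, 4), (0, 11), (0, 12), (1, 0), (1, 2), (1, 5), (1, 7), (1, 8), (1, 10), (1, 13), (1, 15), (2, 0), (2, 2), (2, 5), (2, 7), (2, 8), (2, 10), (2, 13), (2, 15), (3, 3), (3, 4), (3, 11), (3, 12), (4, 3), (4, 4), (4, 11), (4, 12), (5, 0), (5, 2), (5, 5), (5, 7), (5, 8), (5, 10), (5, 13), (5, 15), (6, 0), (6, 2), (6, 5), (6, 7), (6, 8), (6, 10), (6, 13), (6, 15), (7, 3), (7, 4), (7, 11), (7, 12), (8, 3), (8, 4), (8, 11), (8, 12), (9, 0), (9, 2), (9, 5), (9, 7), (9, 8), (9, 10), (9, 13), (9, 15), (10, 0), (10, 2), (10, 5), (10, 7), (10, 8), (10, 10), (10, 13), (10, 15), (11, 3), (11, 4), (11, 11), (11, 12), (12, 3), (12, 4), (12, 11), (12, 12), (13, 0), (13, 2), (13, 5), (13, 7), (13, 8), (13, 10), (13, 13), (13, 15), (14, 0), (14, 2), (14, 5), (14, 7), (14, 8), (14, 10), (14, 13), (14, 15), (15, 3), (15, 4), (15, 11), (15, 12)]

Answer: 96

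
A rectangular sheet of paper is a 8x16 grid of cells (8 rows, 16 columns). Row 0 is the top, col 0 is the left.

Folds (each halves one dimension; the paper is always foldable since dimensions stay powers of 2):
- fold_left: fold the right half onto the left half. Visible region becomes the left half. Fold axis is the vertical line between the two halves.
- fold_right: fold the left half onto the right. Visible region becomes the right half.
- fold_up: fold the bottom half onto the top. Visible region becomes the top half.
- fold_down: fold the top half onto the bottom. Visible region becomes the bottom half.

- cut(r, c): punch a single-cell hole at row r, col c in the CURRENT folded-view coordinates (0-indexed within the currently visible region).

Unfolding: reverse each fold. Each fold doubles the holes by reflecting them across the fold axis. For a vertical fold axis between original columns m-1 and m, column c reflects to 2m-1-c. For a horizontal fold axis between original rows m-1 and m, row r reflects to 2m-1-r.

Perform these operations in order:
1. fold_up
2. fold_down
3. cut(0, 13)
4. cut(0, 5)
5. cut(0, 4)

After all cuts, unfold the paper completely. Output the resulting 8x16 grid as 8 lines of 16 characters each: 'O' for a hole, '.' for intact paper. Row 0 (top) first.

Op 1 fold_up: fold axis h@4; visible region now rows[0,4) x cols[0,16) = 4x16
Op 2 fold_down: fold axis h@2; visible region now rows[2,4) x cols[0,16) = 2x16
Op 3 cut(0, 13): punch at orig (2,13); cuts so far [(2, 13)]; region rows[2,4) x cols[0,16) = 2x16
Op 4 cut(0, 5): punch at orig (2,5); cuts so far [(2, 5), (2, 13)]; region rows[2,4) x cols[0,16) = 2x16
Op 5 cut(0, 4): punch at orig (2,4); cuts so far [(2, 4), (2, 5), (2, 13)]; region rows[2,4) x cols[0,16) = 2x16
Unfold 1 (reflect across h@2): 6 holes -> [(1, 4), (1, 5), (1, 13), (2, 4), (2, 5), (2, 13)]
Unfold 2 (reflect across h@4): 12 holes -> [(1, 4), (1, 5), (1, 13), (2, 4), (2, 5), (2, 13), (5, 4), (5, 5), (5, 13), (6, 4), (6, 5), (6, 13)]

Answer: ................
....OO.......O..
....OO.......O..
................
................
....OO.......O..
....OO.......O..
................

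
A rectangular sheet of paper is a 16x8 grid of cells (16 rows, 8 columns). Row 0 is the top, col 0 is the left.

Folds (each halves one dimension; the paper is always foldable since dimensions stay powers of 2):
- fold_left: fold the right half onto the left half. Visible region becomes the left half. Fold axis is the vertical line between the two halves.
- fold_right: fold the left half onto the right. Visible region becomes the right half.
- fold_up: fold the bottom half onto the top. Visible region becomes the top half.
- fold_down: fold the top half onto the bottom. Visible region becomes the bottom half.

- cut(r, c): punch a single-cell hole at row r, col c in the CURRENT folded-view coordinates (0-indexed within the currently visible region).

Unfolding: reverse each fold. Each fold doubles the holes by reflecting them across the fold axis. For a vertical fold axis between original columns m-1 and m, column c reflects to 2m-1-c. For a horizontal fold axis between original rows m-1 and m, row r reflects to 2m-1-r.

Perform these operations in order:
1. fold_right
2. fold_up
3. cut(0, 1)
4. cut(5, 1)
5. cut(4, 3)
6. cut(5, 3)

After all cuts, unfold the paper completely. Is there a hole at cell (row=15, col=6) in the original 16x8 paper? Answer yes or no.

Answer: no

Derivation:
Op 1 fold_right: fold axis v@4; visible region now rows[0,16) x cols[4,8) = 16x4
Op 2 fold_up: fold axis h@8; visible region now rows[0,8) x cols[4,8) = 8x4
Op 3 cut(0, 1): punch at orig (0,5); cuts so far [(0, 5)]; region rows[0,8) x cols[4,8) = 8x4
Op 4 cut(5, 1): punch at orig (5,5); cuts so far [(0, 5), (5, 5)]; region rows[0,8) x cols[4,8) = 8x4
Op 5 cut(4, 3): punch at orig (4,7); cuts so far [(0, 5), (4, 7), (5, 5)]; region rows[0,8) x cols[4,8) = 8x4
Op 6 cut(5, 3): punch at orig (5,7); cuts so far [(0, 5), (4, 7), (5, 5), (5, 7)]; region rows[0,8) x cols[4,8) = 8x4
Unfold 1 (reflect across h@8): 8 holes -> [(0, 5), (4, 7), (5, 5), (5, 7), (10, 5), (10, 7), (11, 7), (15, 5)]
Unfold 2 (reflect across v@4): 16 holes -> [(0, 2), (0, 5), (4, 0), (4, 7), (5, 0), (5, 2), (5, 5), (5, 7), (10, 0), (10, 2), (10, 5), (10, 7), (11, 0), (11, 7), (15, 2), (15, 5)]
Holes: [(0, 2), (0, 5), (4, 0), (4, 7), (5, 0), (5, 2), (5, 5), (5, 7), (10, 0), (10, 2), (10, 5), (10, 7), (11, 0), (11, 7), (15, 2), (15, 5)]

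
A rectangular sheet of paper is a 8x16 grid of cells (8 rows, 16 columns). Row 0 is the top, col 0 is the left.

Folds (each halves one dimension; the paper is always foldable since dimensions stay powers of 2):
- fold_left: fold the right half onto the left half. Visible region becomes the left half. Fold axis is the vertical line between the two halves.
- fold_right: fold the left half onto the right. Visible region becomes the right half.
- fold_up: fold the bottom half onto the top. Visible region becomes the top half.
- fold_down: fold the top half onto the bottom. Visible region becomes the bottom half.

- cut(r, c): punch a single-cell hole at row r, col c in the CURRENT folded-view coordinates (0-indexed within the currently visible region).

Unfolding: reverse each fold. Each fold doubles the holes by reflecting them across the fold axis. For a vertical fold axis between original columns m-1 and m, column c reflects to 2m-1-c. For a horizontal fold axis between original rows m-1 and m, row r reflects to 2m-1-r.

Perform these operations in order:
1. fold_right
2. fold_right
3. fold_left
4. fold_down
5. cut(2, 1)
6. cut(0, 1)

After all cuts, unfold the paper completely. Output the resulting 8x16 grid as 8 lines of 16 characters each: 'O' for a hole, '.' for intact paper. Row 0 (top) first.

Op 1 fold_right: fold axis v@8; visible region now rows[0,8) x cols[8,16) = 8x8
Op 2 fold_right: fold axis v@12; visible region now rows[0,8) x cols[12,16) = 8x4
Op 3 fold_left: fold axis v@14; visible region now rows[0,8) x cols[12,14) = 8x2
Op 4 fold_down: fold axis h@4; visible region now rows[4,8) x cols[12,14) = 4x2
Op 5 cut(2, 1): punch at orig (6,13); cuts so far [(6, 13)]; region rows[4,8) x cols[12,14) = 4x2
Op 6 cut(0, 1): punch at orig (4,13); cuts so far [(4, 13), (6, 13)]; region rows[4,8) x cols[12,14) = 4x2
Unfold 1 (reflect across h@4): 4 holes -> [(1, 13), (3, 13), (4, 13), (6, 13)]
Unfold 2 (reflect across v@14): 8 holes -> [(1, 13), (1, 14), (3, 13), (3, 14), (4, 13), (4, 14), (6, 13), (6, 14)]
Unfold 3 (reflect across v@12): 16 holes -> [(1, 9), (1, 10), (1, 13), (1, 14), (3, 9), (3, 10), (3, 13), (3, 14), (4, 9), (4, 10), (4, 13), (4, 14), (6, 9), (6, 10), (6, 13), (6, 14)]
Unfold 4 (reflect across v@8): 32 holes -> [(1, 1), (1, 2), (1, 5), (1, 6), (1, 9), (1, 10), (1, 13), (1, 14), (3, 1), (3, 2), (3, 5), (3, 6), (3, 9), (3, 10), (3, 13), (3, 14), (4, 1), (4, 2), (4, 5), (4, 6), (4, 9), (4, 10), (4, 13), (4, 14), (6, 1), (6, 2), (6, 5), (6, 6), (6, 9), (6, 10), (6, 13), (6, 14)]

Answer: ................
.OO..OO..OO..OO.
................
.OO..OO..OO..OO.
.OO..OO..OO..OO.
................
.OO..OO..OO..OO.
................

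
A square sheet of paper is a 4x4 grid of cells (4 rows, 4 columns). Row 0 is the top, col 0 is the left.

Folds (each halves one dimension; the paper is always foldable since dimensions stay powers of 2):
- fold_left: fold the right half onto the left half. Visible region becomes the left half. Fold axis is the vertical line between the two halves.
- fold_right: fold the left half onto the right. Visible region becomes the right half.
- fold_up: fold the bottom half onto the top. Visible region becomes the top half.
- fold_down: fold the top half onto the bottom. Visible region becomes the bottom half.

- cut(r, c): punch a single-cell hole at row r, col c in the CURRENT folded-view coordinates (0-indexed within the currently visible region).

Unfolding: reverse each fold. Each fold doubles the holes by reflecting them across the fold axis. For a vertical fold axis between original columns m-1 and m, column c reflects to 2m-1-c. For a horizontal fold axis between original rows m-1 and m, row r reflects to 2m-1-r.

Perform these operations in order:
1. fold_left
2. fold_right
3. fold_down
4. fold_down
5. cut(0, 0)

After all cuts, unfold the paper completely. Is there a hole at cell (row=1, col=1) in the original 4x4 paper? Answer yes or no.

Op 1 fold_left: fold axis v@2; visible region now rows[0,4) x cols[0,2) = 4x2
Op 2 fold_right: fold axis v@1; visible region now rows[0,4) x cols[1,2) = 4x1
Op 3 fold_down: fold axis h@2; visible region now rows[2,4) x cols[1,2) = 2x1
Op 4 fold_down: fold axis h@3; visible region now rows[3,4) x cols[1,2) = 1x1
Op 5 cut(0, 0): punch at orig (3,1); cuts so far [(3, 1)]; region rows[3,4) x cols[1,2) = 1x1
Unfold 1 (reflect across h@3): 2 holes -> [(2, 1), (3, 1)]
Unfold 2 (reflect across h@2): 4 holes -> [(0, 1), (1, 1), (2, 1), (3, 1)]
Unfold 3 (reflect across v@1): 8 holes -> [(0, 0), (0, 1), (1, 0), (1, 1), (2, 0), (2, 1), (3, 0), (3, 1)]
Unfold 4 (reflect across v@2): 16 holes -> [(0, 0), (0, 1), (0, 2), (0, 3), (1, 0), (1, 1), (1, 2), (1, 3), (2, 0), (2, 1), (2, 2), (2, 3), (3, 0), (3, 1), (3, 2), (3, 3)]
Holes: [(0, 0), (0, 1), (0, 2), (0, 3), (1, 0), (1, 1), (1, 2), (1, 3), (2, 0), (2, 1), (2, 2), (2, 3), (3, 0), (3, 1), (3, 2), (3, 3)]

Answer: yes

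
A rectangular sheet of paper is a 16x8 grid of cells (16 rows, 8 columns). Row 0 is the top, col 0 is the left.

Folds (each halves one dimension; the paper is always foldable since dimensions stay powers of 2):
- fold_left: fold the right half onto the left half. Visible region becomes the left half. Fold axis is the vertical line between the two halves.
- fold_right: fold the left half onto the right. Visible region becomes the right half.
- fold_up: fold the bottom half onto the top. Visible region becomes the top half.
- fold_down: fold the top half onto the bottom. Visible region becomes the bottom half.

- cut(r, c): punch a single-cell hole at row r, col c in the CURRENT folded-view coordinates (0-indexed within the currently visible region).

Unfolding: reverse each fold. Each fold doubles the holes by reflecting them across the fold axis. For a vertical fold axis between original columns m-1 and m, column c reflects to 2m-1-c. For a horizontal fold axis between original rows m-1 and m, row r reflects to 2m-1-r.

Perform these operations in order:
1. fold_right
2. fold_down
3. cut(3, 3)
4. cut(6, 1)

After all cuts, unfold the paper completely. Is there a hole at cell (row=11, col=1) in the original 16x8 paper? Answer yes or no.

Answer: no

Derivation:
Op 1 fold_right: fold axis v@4; visible region now rows[0,16) x cols[4,8) = 16x4
Op 2 fold_down: fold axis h@8; visible region now rows[8,16) x cols[4,8) = 8x4
Op 3 cut(3, 3): punch at orig (11,7); cuts so far [(11, 7)]; region rows[8,16) x cols[4,8) = 8x4
Op 4 cut(6, 1): punch at orig (14,5); cuts so far [(11, 7), (14, 5)]; region rows[8,16) x cols[4,8) = 8x4
Unfold 1 (reflect across h@8): 4 holes -> [(1, 5), (4, 7), (11, 7), (14, 5)]
Unfold 2 (reflect across v@4): 8 holes -> [(1, 2), (1, 5), (4, 0), (4, 7), (11, 0), (11, 7), (14, 2), (14, 5)]
Holes: [(1, 2), (1, 5), (4, 0), (4, 7), (11, 0), (11, 7), (14, 2), (14, 5)]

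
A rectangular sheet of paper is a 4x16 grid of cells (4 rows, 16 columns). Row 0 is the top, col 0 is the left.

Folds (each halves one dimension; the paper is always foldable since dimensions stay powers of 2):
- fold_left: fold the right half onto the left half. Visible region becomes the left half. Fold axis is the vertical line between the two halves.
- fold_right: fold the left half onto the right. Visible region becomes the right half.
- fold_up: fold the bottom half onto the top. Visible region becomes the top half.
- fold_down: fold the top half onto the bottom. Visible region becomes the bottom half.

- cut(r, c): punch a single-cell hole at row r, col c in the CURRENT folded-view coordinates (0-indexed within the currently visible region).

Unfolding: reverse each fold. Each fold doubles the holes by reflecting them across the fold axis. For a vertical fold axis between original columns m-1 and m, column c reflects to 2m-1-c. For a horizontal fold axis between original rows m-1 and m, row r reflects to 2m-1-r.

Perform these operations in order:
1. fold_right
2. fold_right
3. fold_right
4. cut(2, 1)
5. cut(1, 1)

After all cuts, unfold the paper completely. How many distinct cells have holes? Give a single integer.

Answer: 16

Derivation:
Op 1 fold_right: fold axis v@8; visible region now rows[0,4) x cols[8,16) = 4x8
Op 2 fold_right: fold axis v@12; visible region now rows[0,4) x cols[12,16) = 4x4
Op 3 fold_right: fold axis v@14; visible region now rows[0,4) x cols[14,16) = 4x2
Op 4 cut(2, 1): punch at orig (2,15); cuts so far [(2, 15)]; region rows[0,4) x cols[14,16) = 4x2
Op 5 cut(1, 1): punch at orig (1,15); cuts so far [(1, 15), (2, 15)]; region rows[0,4) x cols[14,16) = 4x2
Unfold 1 (reflect across v@14): 4 holes -> [(1, 12), (1, 15), (2, 12), (2, 15)]
Unfold 2 (reflect across v@12): 8 holes -> [(1, 8), (1, 11), (1, 12), (1, 15), (2, 8), (2, 11), (2, 12), (2, 15)]
Unfold 3 (reflect across v@8): 16 holes -> [(1, 0), (1, 3), (1, 4), (1, 7), (1, 8), (1, 11), (1, 12), (1, 15), (2, 0), (2, 3), (2, 4), (2, 7), (2, 8), (2, 11), (2, 12), (2, 15)]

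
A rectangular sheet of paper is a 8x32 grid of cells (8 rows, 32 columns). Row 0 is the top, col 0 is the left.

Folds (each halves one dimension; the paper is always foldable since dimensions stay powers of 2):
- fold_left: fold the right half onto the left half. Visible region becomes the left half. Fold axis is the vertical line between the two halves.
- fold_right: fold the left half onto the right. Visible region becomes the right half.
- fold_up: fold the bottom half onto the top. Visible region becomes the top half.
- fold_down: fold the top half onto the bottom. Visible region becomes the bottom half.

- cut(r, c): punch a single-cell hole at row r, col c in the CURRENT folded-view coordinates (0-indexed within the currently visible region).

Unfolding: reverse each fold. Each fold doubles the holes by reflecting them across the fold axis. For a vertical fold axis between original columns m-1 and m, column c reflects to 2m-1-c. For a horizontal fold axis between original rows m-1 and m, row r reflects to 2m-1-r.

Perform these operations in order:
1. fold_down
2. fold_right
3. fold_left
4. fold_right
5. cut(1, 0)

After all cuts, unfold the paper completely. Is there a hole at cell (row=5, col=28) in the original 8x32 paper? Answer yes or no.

Op 1 fold_down: fold axis h@4; visible region now rows[4,8) x cols[0,32) = 4x32
Op 2 fold_right: fold axis v@16; visible region now rows[4,8) x cols[16,32) = 4x16
Op 3 fold_left: fold axis v@24; visible region now rows[4,8) x cols[16,24) = 4x8
Op 4 fold_right: fold axis v@20; visible region now rows[4,8) x cols[20,24) = 4x4
Op 5 cut(1, 0): punch at orig (5,20); cuts so far [(5, 20)]; region rows[4,8) x cols[20,24) = 4x4
Unfold 1 (reflect across v@20): 2 holes -> [(5, 19), (5, 20)]
Unfold 2 (reflect across v@24): 4 holes -> [(5, 19), (5, 20), (5, 27), (5, 28)]
Unfold 3 (reflect across v@16): 8 holes -> [(5, 3), (5, 4), (5, 11), (5, 12), (5, 19), (5, 20), (5, 27), (5, 28)]
Unfold 4 (reflect across h@4): 16 holes -> [(2, 3), (2, 4), (2, 11), (2, 12), (2, 19), (2, 20), (2, 27), (2, 28), (5, 3), (5, 4), (5, 11), (5, 12), (5, 19), (5, 20), (5, 27), (5, 28)]
Holes: [(2, 3), (2, 4), (2, 11), (2, 12), (2, 19), (2, 20), (2, 27), (2, 28), (5, 3), (5, 4), (5, 11), (5, 12), (5, 19), (5, 20), (5, 27), (5, 28)]

Answer: yes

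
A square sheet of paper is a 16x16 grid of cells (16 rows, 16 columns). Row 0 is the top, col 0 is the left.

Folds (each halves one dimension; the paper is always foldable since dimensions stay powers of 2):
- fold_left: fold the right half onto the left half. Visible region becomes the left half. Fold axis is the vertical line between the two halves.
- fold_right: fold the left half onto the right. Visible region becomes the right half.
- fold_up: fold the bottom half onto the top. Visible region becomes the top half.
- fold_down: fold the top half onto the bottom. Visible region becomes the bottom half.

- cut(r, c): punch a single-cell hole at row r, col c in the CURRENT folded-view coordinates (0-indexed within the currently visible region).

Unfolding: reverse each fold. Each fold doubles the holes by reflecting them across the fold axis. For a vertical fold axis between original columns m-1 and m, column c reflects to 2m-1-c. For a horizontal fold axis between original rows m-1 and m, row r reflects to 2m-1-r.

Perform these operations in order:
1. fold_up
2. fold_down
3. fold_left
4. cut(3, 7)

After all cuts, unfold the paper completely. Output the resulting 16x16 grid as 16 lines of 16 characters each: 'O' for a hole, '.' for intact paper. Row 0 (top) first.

Op 1 fold_up: fold axis h@8; visible region now rows[0,8) x cols[0,16) = 8x16
Op 2 fold_down: fold axis h@4; visible region now rows[4,8) x cols[0,16) = 4x16
Op 3 fold_left: fold axis v@8; visible region now rows[4,8) x cols[0,8) = 4x8
Op 4 cut(3, 7): punch at orig (7,7); cuts so far [(7, 7)]; region rows[4,8) x cols[0,8) = 4x8
Unfold 1 (reflect across v@8): 2 holes -> [(7, 7), (7, 8)]
Unfold 2 (reflect across h@4): 4 holes -> [(0, 7), (0, 8), (7, 7), (7, 8)]
Unfold 3 (reflect across h@8): 8 holes -> [(0, 7), (0, 8), (7, 7), (7, 8), (8, 7), (8, 8), (15, 7), (15, 8)]

Answer: .......OO.......
................
................
................
................
................
................
.......OO.......
.......OO.......
................
................
................
................
................
................
.......OO.......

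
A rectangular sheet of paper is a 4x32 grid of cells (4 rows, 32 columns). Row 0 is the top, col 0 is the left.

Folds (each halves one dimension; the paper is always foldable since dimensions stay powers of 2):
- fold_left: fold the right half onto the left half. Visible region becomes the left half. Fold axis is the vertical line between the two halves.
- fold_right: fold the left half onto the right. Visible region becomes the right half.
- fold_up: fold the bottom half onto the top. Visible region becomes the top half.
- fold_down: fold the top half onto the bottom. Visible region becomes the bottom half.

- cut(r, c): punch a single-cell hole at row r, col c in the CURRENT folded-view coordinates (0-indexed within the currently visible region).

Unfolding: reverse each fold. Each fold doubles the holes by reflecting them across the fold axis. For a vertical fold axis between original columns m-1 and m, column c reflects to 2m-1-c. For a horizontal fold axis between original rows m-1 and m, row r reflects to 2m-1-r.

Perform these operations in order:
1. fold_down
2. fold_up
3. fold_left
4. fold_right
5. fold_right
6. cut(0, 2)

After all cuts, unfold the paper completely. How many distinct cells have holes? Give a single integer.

Op 1 fold_down: fold axis h@2; visible region now rows[2,4) x cols[0,32) = 2x32
Op 2 fold_up: fold axis h@3; visible region now rows[2,3) x cols[0,32) = 1x32
Op 3 fold_left: fold axis v@16; visible region now rows[2,3) x cols[0,16) = 1x16
Op 4 fold_right: fold axis v@8; visible region now rows[2,3) x cols[8,16) = 1x8
Op 5 fold_right: fold axis v@12; visible region now rows[2,3) x cols[12,16) = 1x4
Op 6 cut(0, 2): punch at orig (2,14); cuts so far [(2, 14)]; region rows[2,3) x cols[12,16) = 1x4
Unfold 1 (reflect across v@12): 2 holes -> [(2, 9), (2, 14)]
Unfold 2 (reflect across v@8): 4 holes -> [(2, 1), (2, 6), (2, 9), (2, 14)]
Unfold 3 (reflect across v@16): 8 holes -> [(2, 1), (2, 6), (2, 9), (2, 14), (2, 17), (2, 22), (2, 25), (2, 30)]
Unfold 4 (reflect across h@3): 16 holes -> [(2, 1), (2, 6), (2, 9), (2, 14), (2, 17), (2, 22), (2, 25), (2, 30), (3, 1), (3, 6), (3, 9), (3, 14), (3, 17), (3, 22), (3, 25), (3, 30)]
Unfold 5 (reflect across h@2): 32 holes -> [(0, 1), (0, 6), (0, 9), (0, 14), (0, 17), (0, 22), (0, 25), (0, 30), (1, 1), (1, 6), (1, 9), (1, 14), (1, 17), (1, 22), (1, 25), (1, 30), (2, 1), (2, 6), (2, 9), (2, 14), (2, 17), (2, 22), (2, 25), (2, 30), (3, 1), (3, 6), (3, 9), (3, 14), (3, 17), (3, 22), (3, 25), (3, 30)]

Answer: 32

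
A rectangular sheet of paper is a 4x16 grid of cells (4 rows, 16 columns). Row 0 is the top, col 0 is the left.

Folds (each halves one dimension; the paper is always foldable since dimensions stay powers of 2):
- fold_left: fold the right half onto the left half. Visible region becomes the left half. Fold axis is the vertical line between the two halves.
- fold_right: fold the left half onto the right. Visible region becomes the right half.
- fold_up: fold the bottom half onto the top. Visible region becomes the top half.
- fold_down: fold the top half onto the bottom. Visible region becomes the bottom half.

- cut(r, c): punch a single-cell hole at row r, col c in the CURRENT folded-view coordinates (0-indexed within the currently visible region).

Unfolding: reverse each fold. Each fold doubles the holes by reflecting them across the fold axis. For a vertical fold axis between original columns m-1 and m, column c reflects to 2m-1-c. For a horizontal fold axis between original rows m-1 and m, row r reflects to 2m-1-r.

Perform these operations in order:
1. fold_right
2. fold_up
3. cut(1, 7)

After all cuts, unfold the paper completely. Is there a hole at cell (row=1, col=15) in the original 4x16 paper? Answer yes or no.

Op 1 fold_right: fold axis v@8; visible region now rows[0,4) x cols[8,16) = 4x8
Op 2 fold_up: fold axis h@2; visible region now rows[0,2) x cols[8,16) = 2x8
Op 3 cut(1, 7): punch at orig (1,15); cuts so far [(1, 15)]; region rows[0,2) x cols[8,16) = 2x8
Unfold 1 (reflect across h@2): 2 holes -> [(1, 15), (2, 15)]
Unfold 2 (reflect across v@8): 4 holes -> [(1, 0), (1, 15), (2, 0), (2, 15)]
Holes: [(1, 0), (1, 15), (2, 0), (2, 15)]

Answer: yes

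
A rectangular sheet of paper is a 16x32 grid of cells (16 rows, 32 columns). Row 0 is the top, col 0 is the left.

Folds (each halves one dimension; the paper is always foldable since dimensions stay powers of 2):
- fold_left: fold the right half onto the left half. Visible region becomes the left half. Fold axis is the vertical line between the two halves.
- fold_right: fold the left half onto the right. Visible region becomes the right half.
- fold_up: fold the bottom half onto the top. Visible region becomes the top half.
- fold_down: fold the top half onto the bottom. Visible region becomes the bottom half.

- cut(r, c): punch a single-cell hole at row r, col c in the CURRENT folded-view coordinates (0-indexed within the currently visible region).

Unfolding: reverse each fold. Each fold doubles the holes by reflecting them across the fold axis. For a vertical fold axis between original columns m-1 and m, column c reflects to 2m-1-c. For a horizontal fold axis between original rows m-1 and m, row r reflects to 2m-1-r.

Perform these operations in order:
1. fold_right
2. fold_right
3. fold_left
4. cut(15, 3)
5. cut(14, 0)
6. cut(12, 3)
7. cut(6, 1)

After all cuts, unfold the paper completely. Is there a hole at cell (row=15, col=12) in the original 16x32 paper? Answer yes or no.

Answer: yes

Derivation:
Op 1 fold_right: fold axis v@16; visible region now rows[0,16) x cols[16,32) = 16x16
Op 2 fold_right: fold axis v@24; visible region now rows[0,16) x cols[24,32) = 16x8
Op 3 fold_left: fold axis v@28; visible region now rows[0,16) x cols[24,28) = 16x4
Op 4 cut(15, 3): punch at orig (15,27); cuts so far [(15, 27)]; region rows[0,16) x cols[24,28) = 16x4
Op 5 cut(14, 0): punch at orig (14,24); cuts so far [(14, 24), (15, 27)]; region rows[0,16) x cols[24,28) = 16x4
Op 6 cut(12, 3): punch at orig (12,27); cuts so far [(12, 27), (14, 24), (15, 27)]; region rows[0,16) x cols[24,28) = 16x4
Op 7 cut(6, 1): punch at orig (6,25); cuts so far [(6, 25), (12, 27), (14, 24), (15, 27)]; region rows[0,16) x cols[24,28) = 16x4
Unfold 1 (reflect across v@28): 8 holes -> [(6, 25), (6, 30), (12, 27), (12, 28), (14, 24), (14, 31), (15, 27), (15, 28)]
Unfold 2 (reflect across v@24): 16 holes -> [(6, 17), (6, 22), (6, 25), (6, 30), (12, 19), (12, 20), (12, 27), (12, 28), (14, 16), (14, 23), (14, 24), (14, 31), (15, 19), (15, 20), (15, 27), (15, 28)]
Unfold 3 (reflect across v@16): 32 holes -> [(6, 1), (6, 6), (6, 9), (6, 14), (6, 17), (6, 22), (6, 25), (6, 30), (12, 3), (12, 4), (12, 11), (12, 12), (12, 19), (12, 20), (12, 27), (12, 28), (14, 0), (14, 7), (14, 8), (14, 15), (14, 16), (14, 23), (14, 24), (14, 31), (15, 3), (15, 4), (15, 11), (15, 12), (15, 19), (15, 20), (15, 27), (15, 28)]
Holes: [(6, 1), (6, 6), (6, 9), (6, 14), (6, 17), (6, 22), (6, 25), (6, 30), (12, 3), (12, 4), (12, 11), (12, 12), (12, 19), (12, 20), (12, 27), (12, 28), (14, 0), (14, 7), (14, 8), (14, 15), (14, 16), (14, 23), (14, 24), (14, 31), (15, 3), (15, 4), (15, 11), (15, 12), (15, 19), (15, 20), (15, 27), (15, 28)]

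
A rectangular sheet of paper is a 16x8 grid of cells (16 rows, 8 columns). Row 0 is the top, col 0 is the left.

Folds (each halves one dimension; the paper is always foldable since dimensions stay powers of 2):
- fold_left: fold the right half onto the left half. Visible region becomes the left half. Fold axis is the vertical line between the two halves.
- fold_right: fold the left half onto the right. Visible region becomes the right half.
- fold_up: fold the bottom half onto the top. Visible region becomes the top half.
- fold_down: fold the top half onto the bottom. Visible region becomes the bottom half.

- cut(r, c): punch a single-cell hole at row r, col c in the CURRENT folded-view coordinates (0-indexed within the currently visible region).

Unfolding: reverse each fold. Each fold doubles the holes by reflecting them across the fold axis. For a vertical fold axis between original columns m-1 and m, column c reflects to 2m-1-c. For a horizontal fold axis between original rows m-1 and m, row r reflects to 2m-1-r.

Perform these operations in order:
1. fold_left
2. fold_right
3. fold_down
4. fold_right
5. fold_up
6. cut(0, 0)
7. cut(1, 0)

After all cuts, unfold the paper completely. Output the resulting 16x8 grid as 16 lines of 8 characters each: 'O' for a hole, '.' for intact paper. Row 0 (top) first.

Answer: OOOOOOOO
OOOOOOOO
........
........
........
........
OOOOOOOO
OOOOOOOO
OOOOOOOO
OOOOOOOO
........
........
........
........
OOOOOOOO
OOOOOOOO

Derivation:
Op 1 fold_left: fold axis v@4; visible region now rows[0,16) x cols[0,4) = 16x4
Op 2 fold_right: fold axis v@2; visible region now rows[0,16) x cols[2,4) = 16x2
Op 3 fold_down: fold axis h@8; visible region now rows[8,16) x cols[2,4) = 8x2
Op 4 fold_right: fold axis v@3; visible region now rows[8,16) x cols[3,4) = 8x1
Op 5 fold_up: fold axis h@12; visible region now rows[8,12) x cols[3,4) = 4x1
Op 6 cut(0, 0): punch at orig (8,3); cuts so far [(8, 3)]; region rows[8,12) x cols[3,4) = 4x1
Op 7 cut(1, 0): punch at orig (9,3); cuts so far [(8, 3), (9, 3)]; region rows[8,12) x cols[3,4) = 4x1
Unfold 1 (reflect across h@12): 4 holes -> [(8, 3), (9, 3), (14, 3), (15, 3)]
Unfold 2 (reflect across v@3): 8 holes -> [(8, 2), (8, 3), (9, 2), (9, 3), (14, 2), (14, 3), (15, 2), (15, 3)]
Unfold 3 (reflect across h@8): 16 holes -> [(0, 2), (0, 3), (1, 2), (1, 3), (6, 2), (6, 3), (7, 2), (7, 3), (8, 2), (8, 3), (9, 2), (9, 3), (14, 2), (14, 3), (15, 2), (15, 3)]
Unfold 4 (reflect across v@2): 32 holes -> [(0, 0), (0, 1), (0, 2), (0, 3), (1, 0), (1, 1), (1, 2), (1, 3), (6, 0), (6, 1), (6, 2), (6, 3), (7, 0), (7, 1), (7, 2), (7, 3), (8, 0), (8, 1), (8, 2), (8, 3), (9, 0), (9, 1), (9, 2), (9, 3), (14, 0), (14, 1), (14, 2), (14, 3), (15, 0), (15, 1), (15, 2), (15, 3)]
Unfold 5 (reflect across v@4): 64 holes -> [(0, 0), (0, 1), (0, 2), (0, 3), (0, 4), (0, 5), (0, 6), (0, 7), (1, 0), (1, 1), (1, 2), (1, 3), (1, 4), (1, 5), (1, 6), (1, 7), (6, 0), (6, 1), (6, 2), (6, 3), (6, 4), (6, 5), (6, 6), (6, 7), (7, 0), (7, 1), (7, 2), (7, 3), (7, 4), (7, 5), (7, 6), (7, 7), (8, 0), (8, 1), (8, 2), (8, 3), (8, 4), (8, 5), (8, 6), (8, 7), (9, 0), (9, 1), (9, 2), (9, 3), (9, 4), (9, 5), (9, 6), (9, 7), (14, 0), (14, 1), (14, 2), (14, 3), (14, 4), (14, 5), (14, 6), (14, 7), (15, 0), (15, 1), (15, 2), (15, 3), (15, 4), (15, 5), (15, 6), (15, 7)]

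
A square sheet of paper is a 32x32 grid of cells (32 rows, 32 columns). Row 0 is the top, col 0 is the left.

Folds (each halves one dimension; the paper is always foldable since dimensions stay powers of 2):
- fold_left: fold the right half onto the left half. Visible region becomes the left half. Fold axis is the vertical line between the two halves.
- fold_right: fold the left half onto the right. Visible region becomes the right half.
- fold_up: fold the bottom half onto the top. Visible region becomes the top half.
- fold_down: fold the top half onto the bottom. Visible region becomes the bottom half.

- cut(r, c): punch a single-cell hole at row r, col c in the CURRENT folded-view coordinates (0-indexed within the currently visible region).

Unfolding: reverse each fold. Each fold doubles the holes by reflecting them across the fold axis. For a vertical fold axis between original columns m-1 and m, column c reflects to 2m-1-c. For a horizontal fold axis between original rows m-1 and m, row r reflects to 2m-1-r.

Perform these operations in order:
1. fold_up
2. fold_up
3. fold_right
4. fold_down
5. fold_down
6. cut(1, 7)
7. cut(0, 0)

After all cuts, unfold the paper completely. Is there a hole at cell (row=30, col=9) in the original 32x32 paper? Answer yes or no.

Op 1 fold_up: fold axis h@16; visible region now rows[0,16) x cols[0,32) = 16x32
Op 2 fold_up: fold axis h@8; visible region now rows[0,8) x cols[0,32) = 8x32
Op 3 fold_right: fold axis v@16; visible region now rows[0,8) x cols[16,32) = 8x16
Op 4 fold_down: fold axis h@4; visible region now rows[4,8) x cols[16,32) = 4x16
Op 5 fold_down: fold axis h@6; visible region now rows[6,8) x cols[16,32) = 2x16
Op 6 cut(1, 7): punch at orig (7,23); cuts so far [(7, 23)]; region rows[6,8) x cols[16,32) = 2x16
Op 7 cut(0, 0): punch at orig (6,16); cuts so far [(6, 16), (7, 23)]; region rows[6,8) x cols[16,32) = 2x16
Unfold 1 (reflect across h@6): 4 holes -> [(4, 23), (5, 16), (6, 16), (7, 23)]
Unfold 2 (reflect across h@4): 8 holes -> [(0, 23), (1, 16), (2, 16), (3, 23), (4, 23), (5, 16), (6, 16), (7, 23)]
Unfold 3 (reflect across v@16): 16 holes -> [(0, 8), (0, 23), (1, 15), (1, 16), (2, 15), (2, 16), (3, 8), (3, 23), (4, 8), (4, 23), (5, 15), (5, 16), (6, 15), (6, 16), (7, 8), (7, 23)]
Unfold 4 (reflect across h@8): 32 holes -> [(0, 8), (0, 23), (1, 15), (1, 16), (2, 15), (2, 16), (3, 8), (3, 23), (4, 8), (4, 23), (5, 15), (5, 16), (6, 15), (6, 16), (7, 8), (7, 23), (8, 8), (8, 23), (9, 15), (9, 16), (10, 15), (10, 16), (11, 8), (11, 23), (12, 8), (12, 23), (13, 15), (13, 16), (14, 15), (14, 16), (15, 8), (15, 23)]
Unfold 5 (reflect across h@16): 64 holes -> [(0, 8), (0, 23), (1, 15), (1, 16), (2, 15), (2, 16), (3, 8), (3, 23), (4, 8), (4, 23), (5, 15), (5, 16), (6, 15), (6, 16), (7, 8), (7, 23), (8, 8), (8, 23), (9, 15), (9, 16), (10, 15), (10, 16), (11, 8), (11, 23), (12, 8), (12, 23), (13, 15), (13, 16), (14, 15), (14, 16), (15, 8), (15, 23), (16, 8), (16, 23), (17, 15), (17, 16), (18, 15), (18, 16), (19, 8), (19, 23), (20, 8), (20, 23), (21, 15), (21, 16), (22, 15), (22, 16), (23, 8), (23, 23), (24, 8), (24, 23), (25, 15), (25, 16), (26, 15), (26, 16), (27, 8), (27, 23), (28, 8), (28, 23), (29, 15), (29, 16), (30, 15), (30, 16), (31, 8), (31, 23)]
Holes: [(0, 8), (0, 23), (1, 15), (1, 16), (2, 15), (2, 16), (3, 8), (3, 23), (4, 8), (4, 23), (5, 15), (5, 16), (6, 15), (6, 16), (7, 8), (7, 23), (8, 8), (8, 23), (9, 15), (9, 16), (10, 15), (10, 16), (11, 8), (11, 23), (12, 8), (12, 23), (13, 15), (13, 16), (14, 15), (14, 16), (15, 8), (15, 23), (16, 8), (16, 23), (17, 15), (17, 16), (18, 15), (18, 16), (19, 8), (19, 23), (20, 8), (20, 23), (21, 15), (21, 16), (22, 15), (22, 16), (23, 8), (23, 23), (24, 8), (24, 23), (25, 15), (25, 16), (26, 15), (26, 16), (27, 8), (27, 23), (28, 8), (28, 23), (29, 15), (29, 16), (30, 15), (30, 16), (31, 8), (31, 23)]

Answer: no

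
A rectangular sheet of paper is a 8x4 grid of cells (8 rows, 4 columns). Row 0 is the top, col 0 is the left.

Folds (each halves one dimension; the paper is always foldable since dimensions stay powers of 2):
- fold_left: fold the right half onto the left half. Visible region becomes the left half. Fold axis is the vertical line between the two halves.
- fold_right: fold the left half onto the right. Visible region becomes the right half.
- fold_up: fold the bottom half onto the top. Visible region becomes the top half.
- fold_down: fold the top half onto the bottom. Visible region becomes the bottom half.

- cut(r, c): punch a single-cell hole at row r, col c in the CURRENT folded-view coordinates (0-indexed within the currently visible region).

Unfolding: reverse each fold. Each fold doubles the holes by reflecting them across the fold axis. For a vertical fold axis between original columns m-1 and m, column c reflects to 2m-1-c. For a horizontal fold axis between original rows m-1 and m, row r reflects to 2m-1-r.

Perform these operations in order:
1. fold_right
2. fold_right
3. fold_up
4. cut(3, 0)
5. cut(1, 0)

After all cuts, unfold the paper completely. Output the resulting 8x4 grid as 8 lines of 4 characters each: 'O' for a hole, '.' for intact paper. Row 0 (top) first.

Answer: ....
OOOO
....
OOOO
OOOO
....
OOOO
....

Derivation:
Op 1 fold_right: fold axis v@2; visible region now rows[0,8) x cols[2,4) = 8x2
Op 2 fold_right: fold axis v@3; visible region now rows[0,8) x cols[3,4) = 8x1
Op 3 fold_up: fold axis h@4; visible region now rows[0,4) x cols[3,4) = 4x1
Op 4 cut(3, 0): punch at orig (3,3); cuts so far [(3, 3)]; region rows[0,4) x cols[3,4) = 4x1
Op 5 cut(1, 0): punch at orig (1,3); cuts so far [(1, 3), (3, 3)]; region rows[0,4) x cols[3,4) = 4x1
Unfold 1 (reflect across h@4): 4 holes -> [(1, 3), (3, 3), (4, 3), (6, 3)]
Unfold 2 (reflect across v@3): 8 holes -> [(1, 2), (1, 3), (3, 2), (3, 3), (4, 2), (4, 3), (6, 2), (6, 3)]
Unfold 3 (reflect across v@2): 16 holes -> [(1, 0), (1, 1), (1, 2), (1, 3), (3, 0), (3, 1), (3, 2), (3, 3), (4, 0), (4, 1), (4, 2), (4, 3), (6, 0), (6, 1), (6, 2), (6, 3)]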